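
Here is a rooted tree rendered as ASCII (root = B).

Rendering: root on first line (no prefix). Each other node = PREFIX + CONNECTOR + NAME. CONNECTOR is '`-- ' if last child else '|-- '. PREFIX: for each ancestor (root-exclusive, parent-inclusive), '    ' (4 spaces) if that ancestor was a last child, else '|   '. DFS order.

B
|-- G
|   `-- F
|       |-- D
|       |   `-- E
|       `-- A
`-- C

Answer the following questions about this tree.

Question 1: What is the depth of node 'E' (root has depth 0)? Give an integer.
Answer: 4

Derivation:
Path from root to E: B -> G -> F -> D -> E
Depth = number of edges = 4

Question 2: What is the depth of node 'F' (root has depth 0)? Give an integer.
Path from root to F: B -> G -> F
Depth = number of edges = 2

Answer: 2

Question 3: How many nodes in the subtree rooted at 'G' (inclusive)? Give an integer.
Answer: 5

Derivation:
Subtree rooted at G contains: A, D, E, F, G
Count = 5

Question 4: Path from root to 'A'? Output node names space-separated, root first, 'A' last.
Answer: B G F A

Derivation:
Walk down from root: B -> G -> F -> A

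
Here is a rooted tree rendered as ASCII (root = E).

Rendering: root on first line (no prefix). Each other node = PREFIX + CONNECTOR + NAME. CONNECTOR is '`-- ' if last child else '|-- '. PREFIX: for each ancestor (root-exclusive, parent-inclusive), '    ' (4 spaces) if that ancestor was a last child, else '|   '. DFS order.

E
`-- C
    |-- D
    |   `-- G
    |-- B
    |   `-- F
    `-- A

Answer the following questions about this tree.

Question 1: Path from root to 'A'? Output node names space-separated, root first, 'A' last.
Walk down from root: E -> C -> A

Answer: E C A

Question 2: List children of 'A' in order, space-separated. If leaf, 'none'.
Node A's children (from adjacency): (leaf)

Answer: none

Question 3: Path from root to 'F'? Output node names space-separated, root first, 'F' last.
Walk down from root: E -> C -> B -> F

Answer: E C B F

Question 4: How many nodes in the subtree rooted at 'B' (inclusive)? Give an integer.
Subtree rooted at B contains: B, F
Count = 2

Answer: 2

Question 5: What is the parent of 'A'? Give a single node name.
Scan adjacency: A appears as child of C

Answer: C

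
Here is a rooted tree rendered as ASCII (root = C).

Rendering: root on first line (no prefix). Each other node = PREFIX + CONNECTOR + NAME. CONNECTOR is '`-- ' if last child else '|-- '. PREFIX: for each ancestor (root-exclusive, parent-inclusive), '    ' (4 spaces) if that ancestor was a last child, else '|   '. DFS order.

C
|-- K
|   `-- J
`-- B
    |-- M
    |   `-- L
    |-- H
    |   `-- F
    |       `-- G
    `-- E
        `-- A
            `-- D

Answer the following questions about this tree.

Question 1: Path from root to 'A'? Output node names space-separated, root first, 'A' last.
Walk down from root: C -> B -> E -> A

Answer: C B E A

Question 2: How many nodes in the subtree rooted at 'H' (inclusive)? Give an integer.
Subtree rooted at H contains: F, G, H
Count = 3

Answer: 3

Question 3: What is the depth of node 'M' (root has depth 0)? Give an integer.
Answer: 2

Derivation:
Path from root to M: C -> B -> M
Depth = number of edges = 2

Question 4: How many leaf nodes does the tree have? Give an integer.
Answer: 4

Derivation:
Leaves (nodes with no children): D, G, J, L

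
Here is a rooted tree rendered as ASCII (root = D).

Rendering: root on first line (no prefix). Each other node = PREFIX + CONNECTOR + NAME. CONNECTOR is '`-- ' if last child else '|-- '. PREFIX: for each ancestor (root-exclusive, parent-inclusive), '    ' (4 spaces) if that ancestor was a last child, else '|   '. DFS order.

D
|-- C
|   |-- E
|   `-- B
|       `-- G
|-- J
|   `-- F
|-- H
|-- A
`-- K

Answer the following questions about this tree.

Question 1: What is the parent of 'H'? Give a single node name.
Answer: D

Derivation:
Scan adjacency: H appears as child of D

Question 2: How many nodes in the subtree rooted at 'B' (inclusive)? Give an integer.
Subtree rooted at B contains: B, G
Count = 2

Answer: 2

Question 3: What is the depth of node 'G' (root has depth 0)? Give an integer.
Answer: 3

Derivation:
Path from root to G: D -> C -> B -> G
Depth = number of edges = 3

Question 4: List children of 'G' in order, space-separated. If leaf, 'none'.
Answer: none

Derivation:
Node G's children (from adjacency): (leaf)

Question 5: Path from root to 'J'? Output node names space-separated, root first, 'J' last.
Walk down from root: D -> J

Answer: D J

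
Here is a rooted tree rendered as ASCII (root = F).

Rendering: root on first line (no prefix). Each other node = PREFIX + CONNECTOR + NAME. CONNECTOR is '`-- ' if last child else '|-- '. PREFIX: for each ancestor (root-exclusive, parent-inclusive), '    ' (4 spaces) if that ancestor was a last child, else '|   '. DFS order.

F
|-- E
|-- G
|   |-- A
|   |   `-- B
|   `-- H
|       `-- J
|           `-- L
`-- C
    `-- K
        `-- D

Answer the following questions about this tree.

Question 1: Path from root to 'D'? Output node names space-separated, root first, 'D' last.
Answer: F C K D

Derivation:
Walk down from root: F -> C -> K -> D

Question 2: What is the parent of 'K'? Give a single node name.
Scan adjacency: K appears as child of C

Answer: C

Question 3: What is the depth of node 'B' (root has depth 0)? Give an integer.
Answer: 3

Derivation:
Path from root to B: F -> G -> A -> B
Depth = number of edges = 3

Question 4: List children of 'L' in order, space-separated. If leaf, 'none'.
Node L's children (from adjacency): (leaf)

Answer: none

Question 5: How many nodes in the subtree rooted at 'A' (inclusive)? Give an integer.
Answer: 2

Derivation:
Subtree rooted at A contains: A, B
Count = 2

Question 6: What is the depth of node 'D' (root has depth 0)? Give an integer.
Path from root to D: F -> C -> K -> D
Depth = number of edges = 3

Answer: 3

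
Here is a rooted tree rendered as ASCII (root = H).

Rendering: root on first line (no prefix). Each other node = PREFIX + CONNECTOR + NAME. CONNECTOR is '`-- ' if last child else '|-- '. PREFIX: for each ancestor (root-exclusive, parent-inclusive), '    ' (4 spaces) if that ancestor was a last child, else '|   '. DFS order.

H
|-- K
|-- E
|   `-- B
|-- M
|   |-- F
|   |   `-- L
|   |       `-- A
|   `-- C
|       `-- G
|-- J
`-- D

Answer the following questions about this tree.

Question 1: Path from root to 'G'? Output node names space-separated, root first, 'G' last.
Answer: H M C G

Derivation:
Walk down from root: H -> M -> C -> G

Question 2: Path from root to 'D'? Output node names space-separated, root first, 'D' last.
Walk down from root: H -> D

Answer: H D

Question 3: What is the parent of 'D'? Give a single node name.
Answer: H

Derivation:
Scan adjacency: D appears as child of H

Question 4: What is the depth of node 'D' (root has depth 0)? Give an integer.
Answer: 1

Derivation:
Path from root to D: H -> D
Depth = number of edges = 1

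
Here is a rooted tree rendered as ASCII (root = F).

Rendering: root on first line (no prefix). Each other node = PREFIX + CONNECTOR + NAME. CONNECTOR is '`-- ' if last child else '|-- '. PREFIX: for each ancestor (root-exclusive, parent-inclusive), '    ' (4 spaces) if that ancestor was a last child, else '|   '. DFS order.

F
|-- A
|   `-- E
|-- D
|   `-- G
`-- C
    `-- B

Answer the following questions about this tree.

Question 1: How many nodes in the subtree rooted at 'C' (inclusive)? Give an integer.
Subtree rooted at C contains: B, C
Count = 2

Answer: 2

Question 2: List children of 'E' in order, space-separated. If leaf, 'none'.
Node E's children (from adjacency): (leaf)

Answer: none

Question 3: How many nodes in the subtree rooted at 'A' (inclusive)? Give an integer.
Subtree rooted at A contains: A, E
Count = 2

Answer: 2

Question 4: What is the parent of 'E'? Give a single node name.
Scan adjacency: E appears as child of A

Answer: A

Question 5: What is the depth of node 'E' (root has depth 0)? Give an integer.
Answer: 2

Derivation:
Path from root to E: F -> A -> E
Depth = number of edges = 2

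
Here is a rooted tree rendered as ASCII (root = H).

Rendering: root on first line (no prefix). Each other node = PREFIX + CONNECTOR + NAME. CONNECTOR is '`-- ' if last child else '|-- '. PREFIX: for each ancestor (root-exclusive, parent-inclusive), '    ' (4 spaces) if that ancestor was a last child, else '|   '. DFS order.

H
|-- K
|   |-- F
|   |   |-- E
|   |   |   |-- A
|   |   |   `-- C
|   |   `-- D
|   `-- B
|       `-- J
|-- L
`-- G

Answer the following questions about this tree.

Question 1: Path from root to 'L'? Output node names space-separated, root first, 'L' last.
Answer: H L

Derivation:
Walk down from root: H -> L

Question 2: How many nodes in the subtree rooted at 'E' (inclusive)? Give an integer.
Answer: 3

Derivation:
Subtree rooted at E contains: A, C, E
Count = 3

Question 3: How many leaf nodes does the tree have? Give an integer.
Answer: 6

Derivation:
Leaves (nodes with no children): A, C, D, G, J, L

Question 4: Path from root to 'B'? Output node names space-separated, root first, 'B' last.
Answer: H K B

Derivation:
Walk down from root: H -> K -> B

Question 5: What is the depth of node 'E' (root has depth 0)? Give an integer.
Path from root to E: H -> K -> F -> E
Depth = number of edges = 3

Answer: 3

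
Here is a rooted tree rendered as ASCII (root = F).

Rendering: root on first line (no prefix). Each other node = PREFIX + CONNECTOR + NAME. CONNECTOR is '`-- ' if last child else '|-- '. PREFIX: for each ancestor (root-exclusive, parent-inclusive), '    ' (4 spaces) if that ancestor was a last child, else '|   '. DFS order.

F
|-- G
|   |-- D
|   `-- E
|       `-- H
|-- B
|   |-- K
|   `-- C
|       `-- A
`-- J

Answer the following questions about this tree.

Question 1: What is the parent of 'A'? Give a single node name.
Scan adjacency: A appears as child of C

Answer: C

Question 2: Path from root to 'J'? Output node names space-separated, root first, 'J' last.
Walk down from root: F -> J

Answer: F J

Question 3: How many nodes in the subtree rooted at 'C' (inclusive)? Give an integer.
Subtree rooted at C contains: A, C
Count = 2

Answer: 2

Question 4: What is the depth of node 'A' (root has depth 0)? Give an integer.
Path from root to A: F -> B -> C -> A
Depth = number of edges = 3

Answer: 3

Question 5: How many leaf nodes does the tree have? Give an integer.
Answer: 5

Derivation:
Leaves (nodes with no children): A, D, H, J, K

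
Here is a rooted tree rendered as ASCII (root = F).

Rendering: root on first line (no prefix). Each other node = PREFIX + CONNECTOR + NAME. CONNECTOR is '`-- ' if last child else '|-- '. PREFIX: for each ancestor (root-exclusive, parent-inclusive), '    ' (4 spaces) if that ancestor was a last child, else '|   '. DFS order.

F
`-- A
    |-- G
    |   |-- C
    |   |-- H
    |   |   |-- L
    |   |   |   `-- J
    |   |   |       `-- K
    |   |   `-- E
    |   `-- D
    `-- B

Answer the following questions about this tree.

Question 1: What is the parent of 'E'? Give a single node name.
Answer: H

Derivation:
Scan adjacency: E appears as child of H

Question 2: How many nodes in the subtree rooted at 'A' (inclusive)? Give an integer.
Subtree rooted at A contains: A, B, C, D, E, G, H, J, K, L
Count = 10

Answer: 10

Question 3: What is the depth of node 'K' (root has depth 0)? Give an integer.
Answer: 6

Derivation:
Path from root to K: F -> A -> G -> H -> L -> J -> K
Depth = number of edges = 6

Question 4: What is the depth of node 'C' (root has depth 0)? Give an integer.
Answer: 3

Derivation:
Path from root to C: F -> A -> G -> C
Depth = number of edges = 3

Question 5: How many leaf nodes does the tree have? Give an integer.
Leaves (nodes with no children): B, C, D, E, K

Answer: 5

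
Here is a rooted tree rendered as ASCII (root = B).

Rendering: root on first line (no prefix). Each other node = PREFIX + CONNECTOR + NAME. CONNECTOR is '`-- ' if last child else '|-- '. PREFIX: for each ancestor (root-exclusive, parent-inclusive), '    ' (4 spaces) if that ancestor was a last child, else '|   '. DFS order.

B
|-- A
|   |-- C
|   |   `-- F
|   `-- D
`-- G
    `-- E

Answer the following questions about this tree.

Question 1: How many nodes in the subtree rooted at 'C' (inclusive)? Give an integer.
Answer: 2

Derivation:
Subtree rooted at C contains: C, F
Count = 2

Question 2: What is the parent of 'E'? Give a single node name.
Answer: G

Derivation:
Scan adjacency: E appears as child of G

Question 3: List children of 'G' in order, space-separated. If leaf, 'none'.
Answer: E

Derivation:
Node G's children (from adjacency): E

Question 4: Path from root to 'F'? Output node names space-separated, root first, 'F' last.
Answer: B A C F

Derivation:
Walk down from root: B -> A -> C -> F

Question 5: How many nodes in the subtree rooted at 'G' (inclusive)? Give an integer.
Answer: 2

Derivation:
Subtree rooted at G contains: E, G
Count = 2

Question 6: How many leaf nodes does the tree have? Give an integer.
Leaves (nodes with no children): D, E, F

Answer: 3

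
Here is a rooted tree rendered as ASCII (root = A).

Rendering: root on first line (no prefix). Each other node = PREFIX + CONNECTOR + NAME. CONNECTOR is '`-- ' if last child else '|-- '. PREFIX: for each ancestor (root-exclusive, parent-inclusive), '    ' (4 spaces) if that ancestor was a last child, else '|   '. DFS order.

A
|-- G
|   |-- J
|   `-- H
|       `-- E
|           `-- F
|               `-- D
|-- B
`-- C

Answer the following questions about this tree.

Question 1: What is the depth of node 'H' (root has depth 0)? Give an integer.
Path from root to H: A -> G -> H
Depth = number of edges = 2

Answer: 2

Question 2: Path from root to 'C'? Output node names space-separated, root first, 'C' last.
Walk down from root: A -> C

Answer: A C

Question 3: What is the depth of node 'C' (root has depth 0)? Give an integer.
Path from root to C: A -> C
Depth = number of edges = 1

Answer: 1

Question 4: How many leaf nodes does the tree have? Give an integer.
Leaves (nodes with no children): B, C, D, J

Answer: 4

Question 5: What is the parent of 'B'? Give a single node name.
Scan adjacency: B appears as child of A

Answer: A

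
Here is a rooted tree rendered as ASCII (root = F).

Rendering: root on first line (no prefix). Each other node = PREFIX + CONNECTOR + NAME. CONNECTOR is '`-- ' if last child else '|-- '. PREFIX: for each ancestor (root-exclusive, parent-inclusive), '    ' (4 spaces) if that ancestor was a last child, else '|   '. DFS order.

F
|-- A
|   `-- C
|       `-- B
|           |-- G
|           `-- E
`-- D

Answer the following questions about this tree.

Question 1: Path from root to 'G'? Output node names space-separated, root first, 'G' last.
Walk down from root: F -> A -> C -> B -> G

Answer: F A C B G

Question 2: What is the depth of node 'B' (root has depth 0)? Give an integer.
Answer: 3

Derivation:
Path from root to B: F -> A -> C -> B
Depth = number of edges = 3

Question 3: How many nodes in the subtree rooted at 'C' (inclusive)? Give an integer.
Answer: 4

Derivation:
Subtree rooted at C contains: B, C, E, G
Count = 4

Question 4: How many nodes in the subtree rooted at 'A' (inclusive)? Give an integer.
Subtree rooted at A contains: A, B, C, E, G
Count = 5

Answer: 5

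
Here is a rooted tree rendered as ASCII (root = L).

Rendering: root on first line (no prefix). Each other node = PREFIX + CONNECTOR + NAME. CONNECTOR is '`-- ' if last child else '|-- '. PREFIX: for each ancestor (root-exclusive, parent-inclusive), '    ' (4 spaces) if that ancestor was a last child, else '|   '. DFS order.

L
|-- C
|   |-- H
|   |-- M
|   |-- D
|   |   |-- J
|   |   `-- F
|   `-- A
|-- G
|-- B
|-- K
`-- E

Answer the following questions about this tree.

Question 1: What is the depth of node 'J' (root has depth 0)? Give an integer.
Path from root to J: L -> C -> D -> J
Depth = number of edges = 3

Answer: 3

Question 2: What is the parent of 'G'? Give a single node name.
Answer: L

Derivation:
Scan adjacency: G appears as child of L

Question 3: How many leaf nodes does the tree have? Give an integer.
Leaves (nodes with no children): A, B, E, F, G, H, J, K, M

Answer: 9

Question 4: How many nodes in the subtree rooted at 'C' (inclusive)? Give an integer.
Answer: 7

Derivation:
Subtree rooted at C contains: A, C, D, F, H, J, M
Count = 7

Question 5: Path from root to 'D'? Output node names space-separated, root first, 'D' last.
Walk down from root: L -> C -> D

Answer: L C D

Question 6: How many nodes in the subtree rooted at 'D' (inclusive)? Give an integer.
Answer: 3

Derivation:
Subtree rooted at D contains: D, F, J
Count = 3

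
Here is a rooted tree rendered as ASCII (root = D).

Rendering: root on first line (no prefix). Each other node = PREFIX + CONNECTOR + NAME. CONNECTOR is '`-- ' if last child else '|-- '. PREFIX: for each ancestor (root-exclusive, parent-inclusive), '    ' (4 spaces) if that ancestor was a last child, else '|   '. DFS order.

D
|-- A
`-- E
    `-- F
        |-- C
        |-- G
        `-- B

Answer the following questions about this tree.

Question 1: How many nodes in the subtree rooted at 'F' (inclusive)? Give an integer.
Answer: 4

Derivation:
Subtree rooted at F contains: B, C, F, G
Count = 4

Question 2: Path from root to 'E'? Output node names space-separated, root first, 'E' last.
Walk down from root: D -> E

Answer: D E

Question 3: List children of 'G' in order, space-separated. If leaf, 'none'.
Node G's children (from adjacency): (leaf)

Answer: none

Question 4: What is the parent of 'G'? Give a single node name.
Scan adjacency: G appears as child of F

Answer: F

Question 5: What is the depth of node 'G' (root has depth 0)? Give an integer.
Path from root to G: D -> E -> F -> G
Depth = number of edges = 3

Answer: 3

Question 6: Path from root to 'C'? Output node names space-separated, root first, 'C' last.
Answer: D E F C

Derivation:
Walk down from root: D -> E -> F -> C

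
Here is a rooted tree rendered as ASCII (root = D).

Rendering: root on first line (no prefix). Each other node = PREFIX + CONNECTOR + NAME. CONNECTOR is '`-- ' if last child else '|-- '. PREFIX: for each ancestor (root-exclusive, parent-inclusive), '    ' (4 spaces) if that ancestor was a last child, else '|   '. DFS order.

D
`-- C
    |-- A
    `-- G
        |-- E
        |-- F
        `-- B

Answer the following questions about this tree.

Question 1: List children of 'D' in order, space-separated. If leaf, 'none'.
Answer: C

Derivation:
Node D's children (from adjacency): C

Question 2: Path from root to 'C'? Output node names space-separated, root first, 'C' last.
Answer: D C

Derivation:
Walk down from root: D -> C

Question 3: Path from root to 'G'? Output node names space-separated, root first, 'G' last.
Answer: D C G

Derivation:
Walk down from root: D -> C -> G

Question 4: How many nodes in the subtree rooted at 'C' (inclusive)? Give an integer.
Answer: 6

Derivation:
Subtree rooted at C contains: A, B, C, E, F, G
Count = 6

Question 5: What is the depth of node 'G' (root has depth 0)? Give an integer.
Answer: 2

Derivation:
Path from root to G: D -> C -> G
Depth = number of edges = 2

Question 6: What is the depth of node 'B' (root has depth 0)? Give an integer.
Answer: 3

Derivation:
Path from root to B: D -> C -> G -> B
Depth = number of edges = 3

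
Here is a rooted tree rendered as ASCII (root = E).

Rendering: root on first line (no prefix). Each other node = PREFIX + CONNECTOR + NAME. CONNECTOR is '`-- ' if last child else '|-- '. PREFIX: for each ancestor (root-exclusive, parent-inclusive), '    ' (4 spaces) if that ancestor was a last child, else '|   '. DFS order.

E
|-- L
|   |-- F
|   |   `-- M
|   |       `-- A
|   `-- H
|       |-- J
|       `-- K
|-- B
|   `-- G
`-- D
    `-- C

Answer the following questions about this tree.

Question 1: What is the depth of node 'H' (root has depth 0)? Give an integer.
Answer: 2

Derivation:
Path from root to H: E -> L -> H
Depth = number of edges = 2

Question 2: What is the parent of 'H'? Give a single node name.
Answer: L

Derivation:
Scan adjacency: H appears as child of L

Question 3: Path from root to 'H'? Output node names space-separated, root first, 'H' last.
Answer: E L H

Derivation:
Walk down from root: E -> L -> H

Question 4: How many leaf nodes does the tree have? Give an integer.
Leaves (nodes with no children): A, C, G, J, K

Answer: 5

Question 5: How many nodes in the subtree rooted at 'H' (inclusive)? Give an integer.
Answer: 3

Derivation:
Subtree rooted at H contains: H, J, K
Count = 3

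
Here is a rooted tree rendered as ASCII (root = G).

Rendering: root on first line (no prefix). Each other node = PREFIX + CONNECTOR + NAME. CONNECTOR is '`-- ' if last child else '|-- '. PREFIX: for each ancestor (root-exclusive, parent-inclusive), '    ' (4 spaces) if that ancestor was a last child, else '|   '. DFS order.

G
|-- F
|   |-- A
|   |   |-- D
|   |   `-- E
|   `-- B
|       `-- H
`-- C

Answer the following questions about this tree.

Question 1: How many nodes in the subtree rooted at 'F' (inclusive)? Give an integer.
Answer: 6

Derivation:
Subtree rooted at F contains: A, B, D, E, F, H
Count = 6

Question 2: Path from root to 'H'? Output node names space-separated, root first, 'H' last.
Answer: G F B H

Derivation:
Walk down from root: G -> F -> B -> H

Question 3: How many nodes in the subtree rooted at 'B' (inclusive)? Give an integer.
Answer: 2

Derivation:
Subtree rooted at B contains: B, H
Count = 2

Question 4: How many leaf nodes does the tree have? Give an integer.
Answer: 4

Derivation:
Leaves (nodes with no children): C, D, E, H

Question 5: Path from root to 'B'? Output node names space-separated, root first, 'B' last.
Walk down from root: G -> F -> B

Answer: G F B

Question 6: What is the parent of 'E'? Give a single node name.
Scan adjacency: E appears as child of A

Answer: A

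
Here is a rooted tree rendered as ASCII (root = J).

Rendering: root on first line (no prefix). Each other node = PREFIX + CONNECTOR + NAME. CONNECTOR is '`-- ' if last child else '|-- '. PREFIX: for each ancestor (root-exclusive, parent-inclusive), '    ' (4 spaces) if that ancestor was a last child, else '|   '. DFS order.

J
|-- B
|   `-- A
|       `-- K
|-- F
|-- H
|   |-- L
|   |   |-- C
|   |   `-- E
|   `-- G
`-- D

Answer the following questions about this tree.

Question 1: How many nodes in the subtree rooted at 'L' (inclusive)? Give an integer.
Answer: 3

Derivation:
Subtree rooted at L contains: C, E, L
Count = 3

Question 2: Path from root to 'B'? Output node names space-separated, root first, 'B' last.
Answer: J B

Derivation:
Walk down from root: J -> B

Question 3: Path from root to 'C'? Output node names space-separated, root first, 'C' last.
Walk down from root: J -> H -> L -> C

Answer: J H L C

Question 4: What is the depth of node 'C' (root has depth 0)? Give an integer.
Path from root to C: J -> H -> L -> C
Depth = number of edges = 3

Answer: 3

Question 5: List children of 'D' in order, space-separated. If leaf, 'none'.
Answer: none

Derivation:
Node D's children (from adjacency): (leaf)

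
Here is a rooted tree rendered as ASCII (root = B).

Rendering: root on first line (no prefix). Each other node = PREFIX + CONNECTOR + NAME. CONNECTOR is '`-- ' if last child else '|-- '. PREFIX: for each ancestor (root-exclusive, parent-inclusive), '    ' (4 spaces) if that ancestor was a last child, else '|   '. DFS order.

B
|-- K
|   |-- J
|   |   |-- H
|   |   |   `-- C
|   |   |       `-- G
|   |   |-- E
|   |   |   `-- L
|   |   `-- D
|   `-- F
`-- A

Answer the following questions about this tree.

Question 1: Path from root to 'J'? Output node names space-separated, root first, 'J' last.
Walk down from root: B -> K -> J

Answer: B K J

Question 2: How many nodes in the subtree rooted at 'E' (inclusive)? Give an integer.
Answer: 2

Derivation:
Subtree rooted at E contains: E, L
Count = 2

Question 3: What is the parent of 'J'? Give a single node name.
Scan adjacency: J appears as child of K

Answer: K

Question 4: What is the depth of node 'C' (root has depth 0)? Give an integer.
Path from root to C: B -> K -> J -> H -> C
Depth = number of edges = 4

Answer: 4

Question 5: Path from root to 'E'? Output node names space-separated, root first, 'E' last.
Walk down from root: B -> K -> J -> E

Answer: B K J E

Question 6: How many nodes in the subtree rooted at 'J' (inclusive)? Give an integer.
Subtree rooted at J contains: C, D, E, G, H, J, L
Count = 7

Answer: 7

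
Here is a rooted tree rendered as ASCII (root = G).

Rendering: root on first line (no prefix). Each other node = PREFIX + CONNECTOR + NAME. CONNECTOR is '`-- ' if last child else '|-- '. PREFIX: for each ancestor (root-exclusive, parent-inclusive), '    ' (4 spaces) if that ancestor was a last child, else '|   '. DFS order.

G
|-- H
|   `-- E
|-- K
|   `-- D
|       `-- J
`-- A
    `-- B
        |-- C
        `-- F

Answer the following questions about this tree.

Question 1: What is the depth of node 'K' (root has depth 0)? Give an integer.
Answer: 1

Derivation:
Path from root to K: G -> K
Depth = number of edges = 1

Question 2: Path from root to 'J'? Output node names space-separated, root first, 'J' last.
Answer: G K D J

Derivation:
Walk down from root: G -> K -> D -> J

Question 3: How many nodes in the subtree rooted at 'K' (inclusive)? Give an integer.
Answer: 3

Derivation:
Subtree rooted at K contains: D, J, K
Count = 3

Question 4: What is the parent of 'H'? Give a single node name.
Answer: G

Derivation:
Scan adjacency: H appears as child of G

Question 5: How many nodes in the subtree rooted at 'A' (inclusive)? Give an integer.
Subtree rooted at A contains: A, B, C, F
Count = 4

Answer: 4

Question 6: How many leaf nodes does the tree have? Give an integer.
Answer: 4

Derivation:
Leaves (nodes with no children): C, E, F, J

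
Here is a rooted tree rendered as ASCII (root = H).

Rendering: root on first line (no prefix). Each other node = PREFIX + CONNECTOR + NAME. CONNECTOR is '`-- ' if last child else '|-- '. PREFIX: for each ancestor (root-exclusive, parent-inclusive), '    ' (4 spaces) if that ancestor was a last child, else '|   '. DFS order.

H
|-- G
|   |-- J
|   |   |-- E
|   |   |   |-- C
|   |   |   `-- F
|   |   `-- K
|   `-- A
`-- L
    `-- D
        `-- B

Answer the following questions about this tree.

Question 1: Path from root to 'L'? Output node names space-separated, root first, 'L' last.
Walk down from root: H -> L

Answer: H L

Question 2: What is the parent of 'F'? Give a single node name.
Scan adjacency: F appears as child of E

Answer: E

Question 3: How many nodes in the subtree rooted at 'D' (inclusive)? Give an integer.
Answer: 2

Derivation:
Subtree rooted at D contains: B, D
Count = 2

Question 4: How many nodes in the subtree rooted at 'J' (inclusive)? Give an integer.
Answer: 5

Derivation:
Subtree rooted at J contains: C, E, F, J, K
Count = 5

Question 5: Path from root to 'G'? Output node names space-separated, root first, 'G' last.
Walk down from root: H -> G

Answer: H G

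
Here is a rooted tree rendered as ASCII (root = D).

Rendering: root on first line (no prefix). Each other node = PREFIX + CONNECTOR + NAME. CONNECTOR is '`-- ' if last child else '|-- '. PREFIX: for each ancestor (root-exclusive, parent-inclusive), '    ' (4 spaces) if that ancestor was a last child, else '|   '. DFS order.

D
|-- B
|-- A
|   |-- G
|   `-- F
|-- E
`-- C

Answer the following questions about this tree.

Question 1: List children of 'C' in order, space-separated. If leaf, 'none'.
Node C's children (from adjacency): (leaf)

Answer: none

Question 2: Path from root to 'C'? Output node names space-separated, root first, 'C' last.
Answer: D C

Derivation:
Walk down from root: D -> C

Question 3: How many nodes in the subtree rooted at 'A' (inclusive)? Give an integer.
Answer: 3

Derivation:
Subtree rooted at A contains: A, F, G
Count = 3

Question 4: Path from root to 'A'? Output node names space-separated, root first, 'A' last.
Walk down from root: D -> A

Answer: D A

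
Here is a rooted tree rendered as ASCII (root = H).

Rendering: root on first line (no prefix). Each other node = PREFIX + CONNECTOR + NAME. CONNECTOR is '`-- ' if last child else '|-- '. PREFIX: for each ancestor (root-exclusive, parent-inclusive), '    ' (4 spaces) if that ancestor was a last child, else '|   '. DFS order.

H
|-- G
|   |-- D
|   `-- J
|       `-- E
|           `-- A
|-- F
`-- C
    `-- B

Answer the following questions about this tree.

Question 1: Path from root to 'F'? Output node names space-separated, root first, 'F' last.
Walk down from root: H -> F

Answer: H F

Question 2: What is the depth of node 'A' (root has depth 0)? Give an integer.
Answer: 4

Derivation:
Path from root to A: H -> G -> J -> E -> A
Depth = number of edges = 4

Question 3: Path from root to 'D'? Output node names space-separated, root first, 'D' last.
Answer: H G D

Derivation:
Walk down from root: H -> G -> D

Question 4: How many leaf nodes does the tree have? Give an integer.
Answer: 4

Derivation:
Leaves (nodes with no children): A, B, D, F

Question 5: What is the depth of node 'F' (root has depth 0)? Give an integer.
Answer: 1

Derivation:
Path from root to F: H -> F
Depth = number of edges = 1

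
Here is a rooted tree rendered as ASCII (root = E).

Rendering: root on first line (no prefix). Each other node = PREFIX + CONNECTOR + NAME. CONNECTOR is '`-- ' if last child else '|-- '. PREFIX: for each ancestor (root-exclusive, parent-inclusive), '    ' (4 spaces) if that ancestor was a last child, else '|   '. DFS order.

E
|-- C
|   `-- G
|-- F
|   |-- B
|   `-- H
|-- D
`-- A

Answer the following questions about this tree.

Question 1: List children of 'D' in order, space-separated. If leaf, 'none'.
Node D's children (from adjacency): (leaf)

Answer: none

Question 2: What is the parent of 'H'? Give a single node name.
Answer: F

Derivation:
Scan adjacency: H appears as child of F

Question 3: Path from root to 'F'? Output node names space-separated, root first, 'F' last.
Answer: E F

Derivation:
Walk down from root: E -> F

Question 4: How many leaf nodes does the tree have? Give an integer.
Leaves (nodes with no children): A, B, D, G, H

Answer: 5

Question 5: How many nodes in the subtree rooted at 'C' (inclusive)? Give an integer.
Answer: 2

Derivation:
Subtree rooted at C contains: C, G
Count = 2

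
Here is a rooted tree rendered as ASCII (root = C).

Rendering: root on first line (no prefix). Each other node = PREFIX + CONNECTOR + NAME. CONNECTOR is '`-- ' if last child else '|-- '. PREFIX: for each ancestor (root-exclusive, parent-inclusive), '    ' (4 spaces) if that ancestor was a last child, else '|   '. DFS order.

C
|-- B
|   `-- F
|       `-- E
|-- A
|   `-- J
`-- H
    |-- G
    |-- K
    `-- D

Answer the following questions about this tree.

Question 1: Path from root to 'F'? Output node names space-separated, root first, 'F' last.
Walk down from root: C -> B -> F

Answer: C B F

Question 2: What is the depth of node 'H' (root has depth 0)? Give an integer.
Path from root to H: C -> H
Depth = number of edges = 1

Answer: 1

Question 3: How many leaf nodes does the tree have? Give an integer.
Leaves (nodes with no children): D, E, G, J, K

Answer: 5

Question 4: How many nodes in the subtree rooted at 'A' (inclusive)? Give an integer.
Subtree rooted at A contains: A, J
Count = 2

Answer: 2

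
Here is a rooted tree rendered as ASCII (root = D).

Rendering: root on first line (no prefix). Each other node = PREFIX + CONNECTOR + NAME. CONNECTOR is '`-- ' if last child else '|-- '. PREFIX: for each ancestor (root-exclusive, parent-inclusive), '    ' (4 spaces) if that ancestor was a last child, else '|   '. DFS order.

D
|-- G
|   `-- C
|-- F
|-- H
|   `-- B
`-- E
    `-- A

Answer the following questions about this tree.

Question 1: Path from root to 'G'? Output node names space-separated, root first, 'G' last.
Walk down from root: D -> G

Answer: D G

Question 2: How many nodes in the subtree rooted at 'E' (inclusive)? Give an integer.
Subtree rooted at E contains: A, E
Count = 2

Answer: 2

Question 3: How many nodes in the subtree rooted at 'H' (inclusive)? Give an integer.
Answer: 2

Derivation:
Subtree rooted at H contains: B, H
Count = 2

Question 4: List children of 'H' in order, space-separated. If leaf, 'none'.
Answer: B

Derivation:
Node H's children (from adjacency): B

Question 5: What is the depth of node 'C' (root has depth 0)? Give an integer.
Path from root to C: D -> G -> C
Depth = number of edges = 2

Answer: 2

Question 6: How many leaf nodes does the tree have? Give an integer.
Leaves (nodes with no children): A, B, C, F

Answer: 4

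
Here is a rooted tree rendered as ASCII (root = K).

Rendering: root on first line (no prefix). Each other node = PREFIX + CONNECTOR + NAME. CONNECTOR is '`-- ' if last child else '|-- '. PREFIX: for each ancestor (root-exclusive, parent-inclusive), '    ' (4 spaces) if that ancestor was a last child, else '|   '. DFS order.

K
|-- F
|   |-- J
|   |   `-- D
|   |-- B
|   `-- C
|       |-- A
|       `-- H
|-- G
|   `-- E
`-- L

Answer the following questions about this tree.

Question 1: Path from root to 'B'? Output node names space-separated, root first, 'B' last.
Walk down from root: K -> F -> B

Answer: K F B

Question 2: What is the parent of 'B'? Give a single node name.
Scan adjacency: B appears as child of F

Answer: F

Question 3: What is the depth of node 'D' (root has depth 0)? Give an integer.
Answer: 3

Derivation:
Path from root to D: K -> F -> J -> D
Depth = number of edges = 3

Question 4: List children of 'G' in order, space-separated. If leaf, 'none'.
Answer: E

Derivation:
Node G's children (from adjacency): E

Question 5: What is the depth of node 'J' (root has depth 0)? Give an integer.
Path from root to J: K -> F -> J
Depth = number of edges = 2

Answer: 2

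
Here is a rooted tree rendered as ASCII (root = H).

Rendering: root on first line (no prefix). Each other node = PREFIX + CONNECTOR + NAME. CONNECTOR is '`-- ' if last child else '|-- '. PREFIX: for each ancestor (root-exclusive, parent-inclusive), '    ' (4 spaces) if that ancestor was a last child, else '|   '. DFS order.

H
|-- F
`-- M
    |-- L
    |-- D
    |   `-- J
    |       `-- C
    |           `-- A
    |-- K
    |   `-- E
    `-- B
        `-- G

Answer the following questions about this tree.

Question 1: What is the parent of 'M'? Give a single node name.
Answer: H

Derivation:
Scan adjacency: M appears as child of H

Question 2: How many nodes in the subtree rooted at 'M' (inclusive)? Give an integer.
Answer: 10

Derivation:
Subtree rooted at M contains: A, B, C, D, E, G, J, K, L, M
Count = 10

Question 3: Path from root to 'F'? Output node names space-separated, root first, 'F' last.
Walk down from root: H -> F

Answer: H F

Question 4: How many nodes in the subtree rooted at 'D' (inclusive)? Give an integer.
Answer: 4

Derivation:
Subtree rooted at D contains: A, C, D, J
Count = 4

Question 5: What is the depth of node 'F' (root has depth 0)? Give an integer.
Path from root to F: H -> F
Depth = number of edges = 1

Answer: 1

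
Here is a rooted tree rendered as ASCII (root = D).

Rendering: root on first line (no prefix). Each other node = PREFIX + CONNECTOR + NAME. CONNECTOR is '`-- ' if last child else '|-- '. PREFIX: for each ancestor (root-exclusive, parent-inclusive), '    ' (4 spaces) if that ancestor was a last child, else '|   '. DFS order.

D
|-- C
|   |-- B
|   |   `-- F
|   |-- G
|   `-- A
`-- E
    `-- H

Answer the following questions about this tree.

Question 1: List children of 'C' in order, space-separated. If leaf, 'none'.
Node C's children (from adjacency): B, G, A

Answer: B G A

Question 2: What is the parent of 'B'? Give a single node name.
Answer: C

Derivation:
Scan adjacency: B appears as child of C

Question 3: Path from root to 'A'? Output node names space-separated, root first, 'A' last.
Walk down from root: D -> C -> A

Answer: D C A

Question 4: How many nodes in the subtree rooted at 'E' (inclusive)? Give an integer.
Subtree rooted at E contains: E, H
Count = 2

Answer: 2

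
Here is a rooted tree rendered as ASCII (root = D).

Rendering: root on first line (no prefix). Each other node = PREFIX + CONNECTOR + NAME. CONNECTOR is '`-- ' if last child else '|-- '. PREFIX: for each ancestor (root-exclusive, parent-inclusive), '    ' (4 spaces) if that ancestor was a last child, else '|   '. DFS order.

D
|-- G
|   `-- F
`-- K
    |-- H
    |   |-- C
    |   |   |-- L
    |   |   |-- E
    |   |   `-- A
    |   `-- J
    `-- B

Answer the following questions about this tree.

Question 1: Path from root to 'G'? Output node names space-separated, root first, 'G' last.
Walk down from root: D -> G

Answer: D G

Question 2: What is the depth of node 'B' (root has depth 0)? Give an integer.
Path from root to B: D -> K -> B
Depth = number of edges = 2

Answer: 2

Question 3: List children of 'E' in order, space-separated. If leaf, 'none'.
Answer: none

Derivation:
Node E's children (from adjacency): (leaf)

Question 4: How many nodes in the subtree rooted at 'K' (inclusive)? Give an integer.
Answer: 8

Derivation:
Subtree rooted at K contains: A, B, C, E, H, J, K, L
Count = 8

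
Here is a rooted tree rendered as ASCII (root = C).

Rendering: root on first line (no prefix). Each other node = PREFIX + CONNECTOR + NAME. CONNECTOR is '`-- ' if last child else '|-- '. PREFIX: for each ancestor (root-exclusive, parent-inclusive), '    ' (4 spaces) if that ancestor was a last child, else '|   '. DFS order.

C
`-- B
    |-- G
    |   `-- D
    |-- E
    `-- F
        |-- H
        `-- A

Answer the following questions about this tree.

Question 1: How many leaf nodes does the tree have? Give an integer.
Answer: 4

Derivation:
Leaves (nodes with no children): A, D, E, H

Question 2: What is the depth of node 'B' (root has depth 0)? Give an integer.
Answer: 1

Derivation:
Path from root to B: C -> B
Depth = number of edges = 1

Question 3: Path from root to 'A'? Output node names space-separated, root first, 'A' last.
Walk down from root: C -> B -> F -> A

Answer: C B F A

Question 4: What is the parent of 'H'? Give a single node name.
Answer: F

Derivation:
Scan adjacency: H appears as child of F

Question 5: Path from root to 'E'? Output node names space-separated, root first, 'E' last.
Answer: C B E

Derivation:
Walk down from root: C -> B -> E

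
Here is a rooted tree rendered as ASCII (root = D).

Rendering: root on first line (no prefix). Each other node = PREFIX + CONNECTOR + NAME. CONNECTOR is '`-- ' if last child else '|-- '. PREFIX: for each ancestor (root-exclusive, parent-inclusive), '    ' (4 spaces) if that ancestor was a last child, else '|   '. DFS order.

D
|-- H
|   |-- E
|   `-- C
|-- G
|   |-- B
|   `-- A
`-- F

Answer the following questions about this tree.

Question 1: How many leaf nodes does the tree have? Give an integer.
Answer: 5

Derivation:
Leaves (nodes with no children): A, B, C, E, F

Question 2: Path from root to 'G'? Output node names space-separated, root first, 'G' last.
Answer: D G

Derivation:
Walk down from root: D -> G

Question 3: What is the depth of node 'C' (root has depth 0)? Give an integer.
Answer: 2

Derivation:
Path from root to C: D -> H -> C
Depth = number of edges = 2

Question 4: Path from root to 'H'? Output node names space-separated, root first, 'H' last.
Answer: D H

Derivation:
Walk down from root: D -> H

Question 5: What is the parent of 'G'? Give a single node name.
Answer: D

Derivation:
Scan adjacency: G appears as child of D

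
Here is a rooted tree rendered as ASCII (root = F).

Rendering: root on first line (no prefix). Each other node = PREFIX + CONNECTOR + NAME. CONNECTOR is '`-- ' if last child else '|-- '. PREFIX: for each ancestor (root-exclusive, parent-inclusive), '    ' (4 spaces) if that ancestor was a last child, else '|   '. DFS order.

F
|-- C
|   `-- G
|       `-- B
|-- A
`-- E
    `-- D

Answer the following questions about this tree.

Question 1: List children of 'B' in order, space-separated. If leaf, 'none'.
Node B's children (from adjacency): (leaf)

Answer: none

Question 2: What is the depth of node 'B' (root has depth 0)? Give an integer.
Path from root to B: F -> C -> G -> B
Depth = number of edges = 3

Answer: 3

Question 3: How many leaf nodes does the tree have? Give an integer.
Answer: 3

Derivation:
Leaves (nodes with no children): A, B, D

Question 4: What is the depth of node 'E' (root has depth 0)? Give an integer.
Path from root to E: F -> E
Depth = number of edges = 1

Answer: 1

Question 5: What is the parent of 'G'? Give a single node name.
Scan adjacency: G appears as child of C

Answer: C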